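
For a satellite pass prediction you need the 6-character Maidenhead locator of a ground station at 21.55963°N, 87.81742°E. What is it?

Shift to the Maidenhead origin (180°W, 90°S): lon 267.8174, lat 111.5596.
Field: 267.8174/20 → 13 → N, 111.5596/10 → 11 → L; chars NL.
Square: 7.8174/2 → 3, 1.5596/1 → 1; chars 31.
Subsquare: 1.8174/0.0833333 → 21 → v, 0.5596/0.0416667 → 13 → n; chars vn.

NL31vn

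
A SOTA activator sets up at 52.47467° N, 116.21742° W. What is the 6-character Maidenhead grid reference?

DO12vl

Offset from 180°W / 90°S: lon 63.7826°, lat 142.4747°.
Field: 63.7826/20 → 3 → D, 142.4747/10 → 14 → O; chars DO.
Square: 3.7826/2 → 1, 2.4747/1 → 2; chars 12.
Subsquare: 1.7826/0.0833333 → 21 → v, 0.4747/0.0416667 → 11 → l; chars vl.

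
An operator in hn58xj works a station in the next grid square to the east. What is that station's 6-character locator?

Longitude subsquare x = 23; +1 → 24, wraps to 0 = a, carry into square.
Longitude square 5; +1 → 6.
The latitude characters are unchanged.

HN68aj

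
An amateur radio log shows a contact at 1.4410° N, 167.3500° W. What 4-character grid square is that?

AJ61

Offset from 180°W / 90°S: lon 12.65°, lat 91.44°.
Field: 12.65/20 → 0 → A, 91.44/10 → 9 → J; chars AJ.
Square: 12.65/2 → 6, 1.44/1 → 1; chars 61.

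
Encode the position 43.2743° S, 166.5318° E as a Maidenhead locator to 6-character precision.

RE36gr

Add 180° to longitude and 90° to latitude: 346.5318, 46.7257.
Field: 346.5318/20 → 17 → R, 46.7257/10 → 4 → E; chars RE.
Square: 6.5318/2 → 3, 6.7257/1 → 6; chars 36.
Subsquare: 0.5318/0.0833333 → 6 → g, 0.7257/0.0416667 → 17 → r; chars gr.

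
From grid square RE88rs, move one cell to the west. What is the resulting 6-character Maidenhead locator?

RE88qs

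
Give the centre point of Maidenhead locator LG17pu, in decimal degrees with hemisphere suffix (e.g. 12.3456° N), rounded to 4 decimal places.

22.1458° S, 43.2917° E

Field L=11, G=6: +11·20° lon, +6·10° lat → SW at lon 40°, lat -30°.
Square 1, 7: +1·2° lon, +7·1° lat → SW at lon 42°, lat -23°.
Subsquare p=15, u=20: +15·0.0833333° lon, +20·0.0416667° lat → SW at lon 43.25°, lat -22.1667°.
Cell spans 0.0833333° lon × 0.0416667° lat. Centre is SW corner plus half of each.
latitude 22.1458° S, longitude 43.2917° E.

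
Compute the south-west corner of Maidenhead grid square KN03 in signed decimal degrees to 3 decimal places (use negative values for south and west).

Field K=10, N=13: +10·20° lon, +13·10° lat → SW at lon 20°, lat 40°.
Square 0, 3: +0·2° lon, +3·1° lat → SW at lon 20°, lat 43°.
latitude 43.000, longitude 20.000.

43.000, 20.000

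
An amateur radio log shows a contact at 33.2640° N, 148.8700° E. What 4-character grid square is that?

Add 180° to longitude and 90° to latitude: 328.87, 123.26.
Field: lon ⌊328.87/20⌋ = 16 → Q; lat ⌊123.26/10⌋ = 12 → M.
Square: lon ⌊8.87/2⌋ = 4; lat ⌊3.26/1⌋ = 3.

QM43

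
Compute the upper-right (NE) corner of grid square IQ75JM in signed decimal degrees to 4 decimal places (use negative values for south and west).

Field I=8, Q=16: +8·20° lon, +16·10° lat → SW at lon -20°, lat 70°.
Square 7, 5: +7·2° lon, +5·1° lat → SW at lon -6°, lat 75°.
Subsquare j=9, m=12: +9·0.0833333° lon, +12·0.0416667° lat → SW at lon -5.25°, lat 75.5°.
Cell spans 0.0833333° lon × 0.0416667° lat. NE corner is SW corner plus one full cell.
latitude 75.5417, longitude -5.1667.

75.5417, -5.1667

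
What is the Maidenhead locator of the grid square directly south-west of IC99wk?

Longitude subsquare w = 22; −1 → 21 = v.
Latitude subsquare k = 10; −1 → 9 = j.

IC99vj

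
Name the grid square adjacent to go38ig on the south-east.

GO38jf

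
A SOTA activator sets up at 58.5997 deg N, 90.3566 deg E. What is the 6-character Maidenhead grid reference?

NO58eo

Shift to the Maidenhead origin (180°W, 90°S): lon 270.3566, lat 148.5997.
Field (20°×10°, letters A–R): 270.3566/20 → 13 → N, 148.5997/10 → 14 → O; chars NO.
Square (2°×1°, digits 0–9): 10.3566/2 → 5, 8.5997/1 → 8; chars 58.
Subsquare (5′×2.5′, letters a–x): 0.3566/0.0833333 → 4 → e, 0.5997/0.0416667 → 14 → o; chars eo.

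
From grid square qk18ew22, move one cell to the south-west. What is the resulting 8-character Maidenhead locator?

QK18ew11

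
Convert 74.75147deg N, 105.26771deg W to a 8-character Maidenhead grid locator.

DQ74is70

Add 180° to longitude and 90° to latitude: 74.73229, 164.75147.
Field (20°×10°, letters A–R): 74.73229/20 → 3 → D, 164.75147/10 → 16 → Q; chars DQ.
Square (2°×1°, digits 0–9): 14.73229/2 → 7, 4.75147/1 → 4; chars 74.
Subsquare (5′×2.5′, letters a–x): 0.73229/0.0833333 → 8 → i, 0.75147/0.0416667 → 18 → s; chars is.
Extended square (30″×15″, digits 0–9): 0.06562/0.00833333 → 7, 0.00147/0.00416667 → 0; chars 70.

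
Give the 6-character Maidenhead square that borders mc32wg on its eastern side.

MC32xg

Longitude subsquare w = 22; +1 → 23 = x.
The latitude characters are unchanged.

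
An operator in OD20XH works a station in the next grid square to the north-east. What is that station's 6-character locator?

Longitude subsquare x = 23; +1 → 24, wraps to 0 = a, carry into square.
Longitude square 2; +1 → 3.
Latitude subsquare h = 7; +1 → 8 = i.

OD30ai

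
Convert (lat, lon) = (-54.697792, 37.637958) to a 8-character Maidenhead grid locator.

KD85th62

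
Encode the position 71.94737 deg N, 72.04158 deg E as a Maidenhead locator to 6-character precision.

MQ61aw

Add 180° to longitude and 90° to latitude: 252.0416, 161.9474.
Field (20°×10°, letters A–R): lon ⌊252.0416/20⌋ = 12 → M; lat ⌊161.9474/10⌋ = 16 → Q.
Square (2°×1°, digits 0–9): lon ⌊12.0416/2⌋ = 6; lat ⌊1.9474/1⌋ = 1.
Subsquare (5′×2.5′, letters a–x): lon ⌊0.0416/0.0833333⌋ = 0 → a; lat ⌊0.9474/0.0416667⌋ = 22 → w.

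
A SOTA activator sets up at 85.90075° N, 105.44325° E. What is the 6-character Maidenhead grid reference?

OR25rv

Shift to the Maidenhead origin (180°W, 90°S): lon 285.4433, lat 175.9008.
Field (20°×10°, letters A–R): lon ⌊285.4433/20⌋ = 14 → O; lat ⌊175.9008/10⌋ = 17 → R.
Square (2°×1°, digits 0–9): lon ⌊5.4433/2⌋ = 2; lat ⌊5.9008/1⌋ = 5.
Subsquare (5′×2.5′, letters a–x): lon ⌊1.4433/0.0833333⌋ = 17 → r; lat ⌊0.9008/0.0416667⌋ = 21 → v.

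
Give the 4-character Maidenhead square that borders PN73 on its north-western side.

PN64

Longitude square 7; −1 → 6.
Latitude square 3; +1 → 4.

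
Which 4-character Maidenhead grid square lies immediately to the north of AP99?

AQ90

Latitude square 9; +1 → 10, wraps to 0, carry into field.
Latitude field P = 15; +1 → 16 = Q.
The longitude characters are unchanged.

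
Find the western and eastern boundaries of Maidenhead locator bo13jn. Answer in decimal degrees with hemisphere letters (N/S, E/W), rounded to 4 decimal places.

157.2500° W, 157.1667° W

Field B=1, O=14: +1·20° lon, +14·10° lat → SW at lon -160°, lat 50°.
Square 1, 3: +1·2° lon, +3·1° lat → SW at lon -158°, lat 53°.
Subsquare j=9, n=13: +9·0.0833333° lon, +13·0.0416667° lat → SW at lon -157.25°, lat 53.5417°.
Cell spans 0.0833333° lon × 0.0416667° lat.
west 157.2500° W, east 157.1667° W.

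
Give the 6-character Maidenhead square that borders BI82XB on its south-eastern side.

BI92aa

Longitude subsquare x = 23; +1 → 24, wraps to 0 = a, carry into square.
Longitude square 8; +1 → 9.
Latitude subsquare b = 1; −1 → 0 = a.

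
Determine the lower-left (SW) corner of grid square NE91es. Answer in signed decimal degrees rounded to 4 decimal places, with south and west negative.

Field N=13, E=4: +13·20° lon, +4·10° lat → SW at lon 80°, lat -50°.
Square 9, 1: +9·2° lon, +1·1° lat → SW at lon 98°, lat -49°.
Subsquare e=4, s=18: +4·0.0833333° lon, +18·0.0416667° lat → SW at lon 98.3333°, lat -48.25°.
latitude -48.2500, longitude 98.3333.

-48.2500, 98.3333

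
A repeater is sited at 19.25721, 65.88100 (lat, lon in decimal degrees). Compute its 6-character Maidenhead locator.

MK29wg

Shift to the Maidenhead origin (180°W, 90°S): lon 245.8810, lat 109.2572.
Field (20°×10°, letters A–R): lon ⌊245.8810/20⌋ = 12 → M; lat ⌊109.2572/10⌋ = 10 → K.
Square (2°×1°, digits 0–9): lon ⌊5.8810/2⌋ = 2; lat ⌊9.2572/1⌋ = 9.
Subsquare (5′×2.5′, letters a–x): lon ⌊1.8810/0.0833333⌋ = 22 → w; lat ⌊0.2572/0.0416667⌋ = 6 → g.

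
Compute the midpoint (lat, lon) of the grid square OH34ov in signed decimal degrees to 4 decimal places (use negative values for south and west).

-15.1042, 107.2083

Field O=14, H=7: +14·20° lon, +7·10° lat → SW at lon 100°, lat -20°.
Square 3, 4: +3·2° lon, +4·1° lat → SW at lon 106°, lat -16°.
Subsquare o=14, v=21: +14·0.0833333° lon, +21·0.0416667° lat → SW at lon 107.167°, lat -15.125°.
Cell spans 0.0833333° lon × 0.0416667° lat. Centre is SW corner plus half of each.
latitude -15.1042, longitude 107.2083.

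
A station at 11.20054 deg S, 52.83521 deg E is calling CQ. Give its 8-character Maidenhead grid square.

LH68kt01

Add 180° to longitude and 90° to latitude: 232.83521, 78.79946.
Field (20°×10°, letters A–R): 232.83521/20 → 11 → L, 78.79946/10 → 7 → H; chars LH.
Square (2°×1°, digits 0–9): 12.83521/2 → 6, 8.79946/1 → 8; chars 68.
Subsquare (5′×2.5′, letters a–x): 0.83521/0.0833333 → 10 → k, 0.79946/0.0416667 → 19 → t; chars kt.
Extended square (30″×15″, digits 0–9): 0.00188/0.00833333 → 0, 0.00779/0.00416667 → 1; chars 01.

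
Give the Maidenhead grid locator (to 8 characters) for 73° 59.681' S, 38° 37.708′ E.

Add 180° to longitude and 90° to latitude: 218.62847, 16.00532.
Field: lon ⌊218.62847/20⌋ = 10 → K; lat ⌊16.00532/10⌋ = 1 → B.
Square: lon ⌊18.62847/2⌋ = 9; lat ⌊6.00532/1⌋ = 6.
Subsquare: lon ⌊0.62847/0.0833333⌋ = 7 → h; lat ⌊0.00532/0.0416667⌋ = 0 → a.
Extended square: lon ⌊0.04513/0.00833333⌋ = 5; lat ⌊0.00532/0.00416667⌋ = 1.

KB96ha51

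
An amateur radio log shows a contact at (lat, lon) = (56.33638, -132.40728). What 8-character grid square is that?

CO36ti10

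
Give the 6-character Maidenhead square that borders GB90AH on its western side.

GB80xh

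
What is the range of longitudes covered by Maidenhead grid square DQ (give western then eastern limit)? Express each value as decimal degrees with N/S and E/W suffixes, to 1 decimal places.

120.0° W, 100.0° W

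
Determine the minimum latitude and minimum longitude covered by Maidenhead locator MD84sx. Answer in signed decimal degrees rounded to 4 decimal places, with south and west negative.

Field M=12, D=3: +12·20° lon, +3·10° lat → SW at lon 60°, lat -60°.
Square 8, 4: +8·2° lon, +4·1° lat → SW at lon 76°, lat -56°.
Subsquare s=18, x=23: +18·0.0833333° lon, +23·0.0416667° lat → SW at lon 77.5°, lat -55.0417°.
latitude -55.0417, longitude 77.5000.

-55.0417, 77.5000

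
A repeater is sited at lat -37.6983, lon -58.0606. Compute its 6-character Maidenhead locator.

GF02xh

Shift to the Maidenhead origin (180°W, 90°S): lon 121.9394, lat 52.3017.
Field: lon ⌊121.9394/20⌋ = 6 → G; lat ⌊52.3017/10⌋ = 5 → F.
Square: lon ⌊1.9394/2⌋ = 0; lat ⌊2.3017/1⌋ = 2.
Subsquare: lon ⌊1.9394/0.0833333⌋ = 23 → x; lat ⌊0.3017/0.0416667⌋ = 7 → h.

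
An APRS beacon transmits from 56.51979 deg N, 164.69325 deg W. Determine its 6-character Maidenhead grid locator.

AO76pm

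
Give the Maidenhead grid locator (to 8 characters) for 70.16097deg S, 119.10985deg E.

OB99nu31

Add 180° to longitude and 90° to latitude: 299.10985, 19.83903.
Field: 299.10985/20 → 14 → O, 19.83903/10 → 1 → B; chars OB.
Square: 19.10985/2 → 9, 9.83903/1 → 9; chars 99.
Subsquare: 1.10985/0.0833333 → 13 → n, 0.83903/0.0416667 → 20 → u; chars nu.
Extended square: 0.02652/0.00833333 → 3, 0.00570/0.00416667 → 1; chars 31.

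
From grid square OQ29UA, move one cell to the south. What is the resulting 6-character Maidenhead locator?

OQ28ux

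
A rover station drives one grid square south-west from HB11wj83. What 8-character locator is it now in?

HB11wj72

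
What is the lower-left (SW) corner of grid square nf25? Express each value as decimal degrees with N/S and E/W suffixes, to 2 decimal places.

35.00° S, 84.00° E

Field N=13, F=5: +13·20° lon, +5·10° lat → SW at lon 80°, lat -40°.
Square 2, 5: +2·2° lon, +5·1° lat → SW at lon 84°, lat -35°.
latitude 35.00° S, longitude 84.00° E.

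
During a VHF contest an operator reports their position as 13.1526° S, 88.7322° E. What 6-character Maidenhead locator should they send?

Shift to the Maidenhead origin (180°W, 90°S): lon 268.7322, lat 76.8474.
Field: 268.7322/20 → 13 → N, 76.8474/10 → 7 → H; chars NH.
Square: 8.7322/2 → 4, 6.8474/1 → 6; chars 46.
Subsquare: 0.7322/0.0833333 → 8 → i, 0.8474/0.0416667 → 20 → u; chars iu.

NH46iu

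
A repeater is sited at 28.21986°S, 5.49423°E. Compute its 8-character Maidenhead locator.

JG21rs97

Offset from 180°W / 90°S: lon 185.49423°, lat 61.78014°.
Field: 185.49423/20 → 9 → J, 61.78014/10 → 6 → G; chars JG.
Square: 5.49423/2 → 2, 1.78014/1 → 1; chars 21.
Subsquare: 1.49423/0.0833333 → 17 → r, 0.78014/0.0416667 → 18 → s; chars rs.
Extended square: 0.07756/0.00833333 → 9, 0.03014/0.00416667 → 7; chars 97.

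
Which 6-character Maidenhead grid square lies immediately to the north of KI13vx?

KI14va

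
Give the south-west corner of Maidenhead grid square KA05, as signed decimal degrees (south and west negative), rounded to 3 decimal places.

Field K=10, A=0: +10·20° lon, +0·10° lat → SW at lon 20°, lat -90°.
Square 0, 5: +0·2° lon, +5·1° lat → SW at lon 20°, lat -85°.
latitude -85.000, longitude 20.000.

-85.000, 20.000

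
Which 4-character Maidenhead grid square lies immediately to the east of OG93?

PG03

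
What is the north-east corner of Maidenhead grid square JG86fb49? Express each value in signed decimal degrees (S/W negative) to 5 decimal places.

Field J=9, G=6: +9·20° lon, +6·10° lat → SW at lon 0°, lat -30°.
Square 8, 6: +8·2° lon, +6·1° lat → SW at lon 16°, lat -24°.
Subsquare f=5, b=1: +5·0.0833333° lon, +1·0.0416667° lat → SW at lon 16.4167°, lat -23.9583°.
Extended square 4, 9: +4·0.00833333° lon, +9·0.00416667° lat → SW at lon 16.45°, lat -23.9208°.
Cell spans 0.00833333° lon × 0.00416667° lat. NE corner is SW corner plus one full cell.
latitude -23.91667, longitude 16.45833.

-23.91667, 16.45833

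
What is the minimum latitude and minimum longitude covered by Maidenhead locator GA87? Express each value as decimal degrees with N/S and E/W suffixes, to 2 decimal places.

Field G=6, A=0: +6·20° lon, +0·10° lat → SW at lon -60°, lat -90°.
Square 8, 7: +8·2° lon, +7·1° lat → SW at lon -44°, lat -83°.
latitude 83.00° S, longitude 44.00° W.

83.00° S, 44.00° W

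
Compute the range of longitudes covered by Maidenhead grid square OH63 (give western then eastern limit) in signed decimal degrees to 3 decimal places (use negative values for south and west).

112.000, 114.000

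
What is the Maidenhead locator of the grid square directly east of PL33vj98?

Longitude extended square 9; +1 → 10, wraps to 0, carry into subsquare.
Longitude subsquare v = 21; +1 → 22 = w.
The latitude characters are unchanged.

PL33wj08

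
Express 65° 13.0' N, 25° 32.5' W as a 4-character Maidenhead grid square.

HP75

Offset from 180°W / 90°S: lon 154.46°, lat 155.22°.
Field (20°×10°, letters A–R): 154.46/20 → 7 → H, 155.22/10 → 15 → P; chars HP.
Square (2°×1°, digits 0–9): 14.46/2 → 7, 5.22/1 → 5; chars 75.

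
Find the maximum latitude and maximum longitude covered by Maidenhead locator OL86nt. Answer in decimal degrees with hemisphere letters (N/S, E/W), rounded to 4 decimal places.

Field O=14, L=11: +14·20° lon, +11·10° lat → SW at lon 100°, lat 20°.
Square 8, 6: +8·2° lon, +6·1° lat → SW at lon 116°, lat 26°.
Subsquare n=13, t=19: +13·0.0833333° lon, +19·0.0416667° lat → SW at lon 117.083°, lat 26.7917°.
Cell spans 0.0833333° lon × 0.0416667° lat. NE corner is SW corner plus one full cell.
latitude 26.8333° N, longitude 117.1667° E.

26.8333° N, 117.1667° E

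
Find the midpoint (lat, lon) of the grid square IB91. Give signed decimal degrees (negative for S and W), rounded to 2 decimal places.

-78.50, -1.00

Field I=8, B=1: +8·20° lon, +1·10° lat → SW at lon -20°, lat -80°.
Square 9, 1: +9·2° lon, +1·1° lat → SW at lon -2°, lat -79°.
Cell spans 2° lon × 1° lat. Centre is SW corner plus half of each.
latitude -78.50, longitude -1.00.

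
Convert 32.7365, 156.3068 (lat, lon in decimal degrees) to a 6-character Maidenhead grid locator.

Shift to the Maidenhead origin (180°W, 90°S): lon 336.3068, lat 122.7365.
Field: 336.3068/20 → 16 → Q, 122.7365/10 → 12 → M; chars QM.
Square: 16.3068/2 → 8, 2.7365/1 → 2; chars 82.
Subsquare: 0.3068/0.0833333 → 3 → d, 0.7365/0.0416667 → 17 → r; chars dr.

QM82dr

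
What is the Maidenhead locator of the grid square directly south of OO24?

OO23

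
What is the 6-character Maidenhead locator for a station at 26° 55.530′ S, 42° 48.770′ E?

Offset from 180°W / 90°S: lon 222.8128°, lat 63.0745°.
Field: 222.8128/20 → 11 → L, 63.0745/10 → 6 → G; chars LG.
Square: 2.8128/2 → 1, 3.0745/1 → 3; chars 13.
Subsquare: 0.8128/0.0833333 → 9 → j, 0.0745/0.0416667 → 1 → b; chars jb.

LG13jb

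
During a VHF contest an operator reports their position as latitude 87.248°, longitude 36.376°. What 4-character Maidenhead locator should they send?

Add 180° to longitude and 90° to latitude: 216.38, 177.25.
Field: lon ⌊216.38/20⌋ = 10 → K; lat ⌊177.25/10⌋ = 17 → R.
Square: lon ⌊16.38/2⌋ = 8; lat ⌊7.25/1⌋ = 7.

KR87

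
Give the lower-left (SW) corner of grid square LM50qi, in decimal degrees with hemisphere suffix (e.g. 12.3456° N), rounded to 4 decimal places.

30.3333° N, 51.3333° E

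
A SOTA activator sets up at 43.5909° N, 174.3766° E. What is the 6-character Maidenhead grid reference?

Shift to the Maidenhead origin (180°W, 90°S): lon 354.3766, lat 133.5909.
Field: lon ⌊354.3766/20⌋ = 17 → R; lat ⌊133.5909/10⌋ = 13 → N.
Square: lon ⌊14.3766/2⌋ = 7; lat ⌊3.5909/1⌋ = 3.
Subsquare: lon ⌊0.3766/0.0833333⌋ = 4 → e; lat ⌊0.5909/0.0416667⌋ = 14 → o.

RN73eo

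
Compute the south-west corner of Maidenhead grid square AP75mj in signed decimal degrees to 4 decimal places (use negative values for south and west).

65.3750, -165.0000

Field A=0, P=15: +0·20° lon, +15·10° lat → SW at lon -180°, lat 60°.
Square 7, 5: +7·2° lon, +5·1° lat → SW at lon -166°, lat 65°.
Subsquare m=12, j=9: +12·0.0833333° lon, +9·0.0416667° lat → SW at lon -165°, lat 65.375°.
latitude 65.3750, longitude -165.0000.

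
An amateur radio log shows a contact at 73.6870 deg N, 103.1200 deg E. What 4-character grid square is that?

OQ13

Shift to the Maidenhead origin (180°W, 90°S): lon 283.12, lat 163.69.
Field: 283.12/20 → 14 → O, 163.69/10 → 16 → Q; chars OQ.
Square: 3.12/2 → 1, 3.69/1 → 3; chars 13.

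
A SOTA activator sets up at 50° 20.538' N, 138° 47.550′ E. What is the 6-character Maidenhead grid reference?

PO90ji

Offset from 180°W / 90°S: lon 318.7925°, lat 140.3423°.
Field: lon ⌊318.7925/20⌋ = 15 → P; lat ⌊140.3423/10⌋ = 14 → O.
Square: lon ⌊18.7925/2⌋ = 9; lat ⌊0.3423/1⌋ = 0.
Subsquare: lon ⌊0.7925/0.0833333⌋ = 9 → j; lat ⌊0.3423/0.0416667⌋ = 8 → i.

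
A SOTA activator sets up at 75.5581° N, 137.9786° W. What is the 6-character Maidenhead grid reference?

Shift to the Maidenhead origin (180°W, 90°S): lon 42.0214, lat 165.5581.
Field (20°×10°, letters A–R): lon ⌊42.0214/20⌋ = 2 → C; lat ⌊165.5581/10⌋ = 16 → Q.
Square (2°×1°, digits 0–9): lon ⌊2.0214/2⌋ = 1; lat ⌊5.5581/1⌋ = 5.
Subsquare (5′×2.5′, letters a–x): lon ⌊0.0214/0.0833333⌋ = 0 → a; lat ⌊0.5581/0.0416667⌋ = 13 → n.

CQ15an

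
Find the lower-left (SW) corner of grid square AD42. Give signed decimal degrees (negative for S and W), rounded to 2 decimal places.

Field A=0, D=3: +0·20° lon, +3·10° lat → SW at lon -180°, lat -60°.
Square 4, 2: +4·2° lon, +2·1° lat → SW at lon -172°, lat -58°.
latitude -58.00, longitude -172.00.

-58.00, -172.00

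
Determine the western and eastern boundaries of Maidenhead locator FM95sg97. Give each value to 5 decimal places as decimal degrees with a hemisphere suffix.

Field F=5, M=12: +5·20° lon, +12·10° lat → SW at lon -80°, lat 30°.
Square 9, 5: +9·2° lon, +5·1° lat → SW at lon -62°, lat 35°.
Subsquare s=18, g=6: +18·0.0833333° lon, +6·0.0416667° lat → SW at lon -60.5°, lat 35.25°.
Extended square 9, 7: +9·0.00833333° lon, +7·0.00416667° lat → SW at lon -60.425°, lat 35.2792°.
Cell spans 0.00833333° lon × 0.00416667° lat.
west 60.42500° W, east 60.41667° W.

60.42500° W, 60.41667° W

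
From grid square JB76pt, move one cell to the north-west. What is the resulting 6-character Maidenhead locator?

JB76ou

Longitude subsquare p = 15; −1 → 14 = o.
Latitude subsquare t = 19; +1 → 20 = u.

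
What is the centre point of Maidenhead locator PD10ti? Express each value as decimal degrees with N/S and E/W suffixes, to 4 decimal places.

Field P=15, D=3: +15·20° lon, +3·10° lat → SW at lon 120°, lat -60°.
Square 1, 0: +1·2° lon, +0·1° lat → SW at lon 122°, lat -60°.
Subsquare t=19, i=8: +19·0.0833333° lon, +8·0.0416667° lat → SW at lon 123.583°, lat -59.6667°.
Cell spans 0.0833333° lon × 0.0416667° lat. Centre is SW corner plus half of each.
latitude 59.6458° S, longitude 123.6250° E.

59.6458° S, 123.6250° E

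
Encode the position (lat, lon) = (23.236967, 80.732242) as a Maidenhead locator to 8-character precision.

NL03if76

Offset from 180°W / 90°S: lon 260.73224°, lat 113.23697°.
Field: lon ⌊260.73224/20⌋ = 13 → N; lat ⌊113.23697/10⌋ = 11 → L.
Square: lon ⌊0.73224/2⌋ = 0; lat ⌊3.23697/1⌋ = 3.
Subsquare: lon ⌊0.73224/0.0833333⌋ = 8 → i; lat ⌊0.23697/0.0416667⌋ = 5 → f.
Extended square: lon ⌊0.06558/0.00833333⌋ = 7; lat ⌊0.02863/0.00416667⌋ = 6.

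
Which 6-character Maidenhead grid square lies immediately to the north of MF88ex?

MF89ea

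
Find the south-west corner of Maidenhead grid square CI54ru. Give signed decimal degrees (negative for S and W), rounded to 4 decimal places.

Field C=2, I=8: +2·20° lon, +8·10° lat → SW at lon -140°, lat -10°.
Square 5, 4: +5·2° lon, +4·1° lat → SW at lon -130°, lat -6°.
Subsquare r=17, u=20: +17·0.0833333° lon, +20·0.0416667° lat → SW at lon -128.583°, lat -5.16667°.
latitude -5.1667, longitude -128.5833.

-5.1667, -128.5833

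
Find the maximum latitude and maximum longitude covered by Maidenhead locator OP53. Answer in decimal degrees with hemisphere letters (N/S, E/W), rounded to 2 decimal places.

64.00° N, 112.00° E

Field O=14, P=15: +14·20° lon, +15·10° lat → SW at lon 100°, lat 60°.
Square 5, 3: +5·2° lon, +3·1° lat → SW at lon 110°, lat 63°.
Cell spans 2° lon × 1° lat. NE corner is SW corner plus one full cell.
latitude 64.00° N, longitude 112.00° E.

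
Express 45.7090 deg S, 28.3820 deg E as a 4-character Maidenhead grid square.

Shift to the Maidenhead origin (180°W, 90°S): lon 208.38, lat 44.29.
Field: lon ⌊208.38/20⌋ = 10 → K; lat ⌊44.29/10⌋ = 4 → E.
Square: lon ⌊8.38/2⌋ = 4; lat ⌊4.29/1⌋ = 4.

KE44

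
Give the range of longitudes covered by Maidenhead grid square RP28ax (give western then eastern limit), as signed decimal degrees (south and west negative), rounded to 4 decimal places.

164.0000, 164.0833

Field R=17, P=15: +17·20° lon, +15·10° lat → SW at lon 160°, lat 60°.
Square 2, 8: +2·2° lon, +8·1° lat → SW at lon 164°, lat 68°.
Subsquare a=0, x=23: +0·0.0833333° lon, +23·0.0416667° lat → SW at lon 164°, lat 68.9583°.
Cell spans 0.0833333° lon × 0.0416667° lat.
west 164.0000, east 164.0833.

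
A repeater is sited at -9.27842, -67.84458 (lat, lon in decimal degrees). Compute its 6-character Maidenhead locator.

FI60br

Offset from 180°W / 90°S: lon 112.1554°, lat 80.7216°.
Field: 112.1554/20 → 5 → F, 80.7216/10 → 8 → I; chars FI.
Square: 12.1554/2 → 6, 0.7216/1 → 0; chars 60.
Subsquare: 0.1554/0.0833333 → 1 → b, 0.7216/0.0416667 → 17 → r; chars br.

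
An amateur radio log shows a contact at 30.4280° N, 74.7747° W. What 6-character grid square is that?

Add 180° to longitude and 90° to latitude: 105.2253, 120.4280.
Field: lon ⌊105.2253/20⌋ = 5 → F; lat ⌊120.4280/10⌋ = 12 → M.
Square: lon ⌊5.2253/2⌋ = 2; lat ⌊0.4280/1⌋ = 0.
Subsquare: lon ⌊1.2253/0.0833333⌋ = 14 → o; lat ⌊0.4280/0.0416667⌋ = 10 → k.

FM20ok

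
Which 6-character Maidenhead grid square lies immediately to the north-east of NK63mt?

NK63nu

Longitude subsquare m = 12; +1 → 13 = n.
Latitude subsquare t = 19; +1 → 20 = u.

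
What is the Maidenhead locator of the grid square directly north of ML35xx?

ML36xa

Latitude subsquare x = 23; +1 → 24, wraps to 0 = a, carry into square.
Latitude square 5; +1 → 6.
The longitude characters are unchanged.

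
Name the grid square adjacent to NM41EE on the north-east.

NM41ff

Longitude subsquare e = 4; +1 → 5 = f.
Latitude subsquare e = 4; +1 → 5 = f.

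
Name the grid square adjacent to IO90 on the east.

JO00

Longitude square 9; +1 → 10, wraps to 0, carry into field.
Longitude field I = 8; +1 → 9 = J.
The latitude characters are unchanged.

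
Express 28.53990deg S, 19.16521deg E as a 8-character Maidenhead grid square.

JG91nl90

Add 180° to longitude and 90° to latitude: 199.16521, 61.46010.
Field: lon ⌊199.16521/20⌋ = 9 → J; lat ⌊61.46010/10⌋ = 6 → G.
Square: lon ⌊19.16521/2⌋ = 9; lat ⌊1.46010/1⌋ = 1.
Subsquare: lon ⌊1.16521/0.0833333⌋ = 13 → n; lat ⌊0.46010/0.0416667⌋ = 11 → l.
Extended square: lon ⌊0.08188/0.00833333⌋ = 9; lat ⌊0.00177/0.00416667⌋ = 0.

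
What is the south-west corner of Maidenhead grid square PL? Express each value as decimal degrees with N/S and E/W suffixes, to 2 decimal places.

20.00° N, 120.00° E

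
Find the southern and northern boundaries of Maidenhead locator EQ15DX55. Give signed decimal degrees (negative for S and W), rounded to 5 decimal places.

Field E=4, Q=16: +4·20° lon, +16·10° lat → SW at lon -100°, lat 70°.
Square 1, 5: +1·2° lon, +5·1° lat → SW at lon -98°, lat 75°.
Subsquare d=3, x=23: +3·0.0833333° lon, +23·0.0416667° lat → SW at lon -97.75°, lat 75.9583°.
Extended square 5, 5: +5·0.00833333° lon, +5·0.00416667° lat → SW at lon -97.7083°, lat 75.9792°.
Cell spans 0.00833333° lon × 0.00416667° lat.
south 75.97917, north 75.98333.

75.97917, 75.98333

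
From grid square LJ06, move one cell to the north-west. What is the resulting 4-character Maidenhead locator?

KJ97

Longitude square 0; −1 → -1, wraps to 9, carry into field.
Longitude field L = 11; −1 → 10 = K.
Latitude square 6; +1 → 7.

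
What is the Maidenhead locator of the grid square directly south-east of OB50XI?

Longitude subsquare x = 23; +1 → 24, wraps to 0 = a, carry into square.
Longitude square 5; +1 → 6.
Latitude subsquare i = 8; −1 → 7 = h.

OB60ah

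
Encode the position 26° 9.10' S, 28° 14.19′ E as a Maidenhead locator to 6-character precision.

Offset from 180°W / 90°S: lon 208.2365°, lat 63.8483°.
Field: lon ⌊208.2365/20⌋ = 10 → K; lat ⌊63.8483/10⌋ = 6 → G.
Square: lon ⌊8.2365/2⌋ = 4; lat ⌊3.8483/1⌋ = 3.
Subsquare: lon ⌊0.2365/0.0833333⌋ = 2 → c; lat ⌊0.8483/0.0416667⌋ = 20 → u.

KG43cu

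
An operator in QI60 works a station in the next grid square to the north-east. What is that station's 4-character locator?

Longitude square 6; +1 → 7.
Latitude square 0; +1 → 1.

QI71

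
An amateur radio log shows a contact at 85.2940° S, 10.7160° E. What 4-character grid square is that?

JA54

Shift to the Maidenhead origin (180°W, 90°S): lon 190.72, lat 4.71.
Field: lon ⌊190.72/20⌋ = 9 → J; lat ⌊4.71/10⌋ = 0 → A.
Square: lon ⌊10.72/2⌋ = 5; lat ⌊4.71/1⌋ = 4.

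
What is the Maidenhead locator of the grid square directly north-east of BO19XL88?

BO19xl99

Longitude extended square 8; +1 → 9.
Latitude extended square 8; +1 → 9.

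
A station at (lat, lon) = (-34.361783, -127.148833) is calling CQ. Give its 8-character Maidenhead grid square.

CF65kp23

Shift to the Maidenhead origin (180°W, 90°S): lon 52.85117, lat 55.63822.
Field: lon ⌊52.85117/20⌋ = 2 → C; lat ⌊55.63822/10⌋ = 5 → F.
Square: lon ⌊12.85117/2⌋ = 6; lat ⌊5.63822/1⌋ = 5.
Subsquare: lon ⌊0.85117/0.0833333⌋ = 10 → k; lat ⌊0.63822/0.0416667⌋ = 15 → p.
Extended square: lon ⌊0.01783/0.00833333⌋ = 2; lat ⌊0.01322/0.00416667⌋ = 3.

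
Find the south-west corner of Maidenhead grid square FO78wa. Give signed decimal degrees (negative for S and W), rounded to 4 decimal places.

Field F=5, O=14: +5·20° lon, +14·10° lat → SW at lon -80°, lat 50°.
Square 7, 8: +7·2° lon, +8·1° lat → SW at lon -66°, lat 58°.
Subsquare w=22, a=0: +22·0.0833333° lon, +0·0.0416667° lat → SW at lon -64.1667°, lat 58°.
latitude 58.0000, longitude -64.1667.

58.0000, -64.1667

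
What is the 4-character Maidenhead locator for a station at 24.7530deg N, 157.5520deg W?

Offset from 180°W / 90°S: lon 22.45°, lat 114.75°.
Field (20°×10°, letters A–R): 22.45/20 → 1 → B, 114.75/10 → 11 → L; chars BL.
Square (2°×1°, digits 0–9): 2.45/2 → 1, 4.75/1 → 4; chars 14.

BL14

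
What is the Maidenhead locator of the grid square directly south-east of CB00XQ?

Longitude subsquare x = 23; +1 → 24, wraps to 0 = a, carry into square.
Longitude square 0; +1 → 1.
Latitude subsquare q = 16; −1 → 15 = p.

CB10ap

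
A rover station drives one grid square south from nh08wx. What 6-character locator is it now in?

NH08ww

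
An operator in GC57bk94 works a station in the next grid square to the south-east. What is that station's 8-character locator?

Longitude extended square 9; +1 → 10, wraps to 0, carry into subsquare.
Longitude subsquare b = 1; +1 → 2 = c.
Latitude extended square 4; −1 → 3.

GC57ck03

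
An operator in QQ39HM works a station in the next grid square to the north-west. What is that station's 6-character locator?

QQ39gn

Longitude subsquare h = 7; −1 → 6 = g.
Latitude subsquare m = 12; +1 → 13 = n.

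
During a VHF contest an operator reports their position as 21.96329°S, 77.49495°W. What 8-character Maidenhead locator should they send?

Shift to the Maidenhead origin (180°W, 90°S): lon 102.50505, lat 68.03671.
Field: 102.50505/20 → 5 → F, 68.03671/10 → 6 → G; chars FG.
Square: 2.50505/2 → 1, 8.03671/1 → 8; chars 18.
Subsquare: 0.50505/0.0833333 → 6 → g, 0.03671/0.0416667 → 0 → a; chars ga.
Extended square: 0.00505/0.00833333 → 0, 0.03671/0.00416667 → 8; chars 08.

FG18ga08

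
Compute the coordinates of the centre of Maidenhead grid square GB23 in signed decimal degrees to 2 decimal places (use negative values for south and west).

-76.50, -55.00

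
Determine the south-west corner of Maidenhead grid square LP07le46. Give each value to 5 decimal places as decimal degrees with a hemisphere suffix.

Field L=11, P=15: +11·20° lon, +15·10° lat → SW at lon 40°, lat 60°.
Square 0, 7: +0·2° lon, +7·1° lat → SW at lon 40°, lat 67°.
Subsquare l=11, e=4: +11·0.0833333° lon, +4·0.0416667° lat → SW at lon 40.9167°, lat 67.1667°.
Extended square 4, 6: +4·0.00833333° lon, +6·0.00416667° lat → SW at lon 40.95°, lat 67.1917°.
latitude 67.19167° N, longitude 40.95000° E.

67.19167° N, 40.95000° E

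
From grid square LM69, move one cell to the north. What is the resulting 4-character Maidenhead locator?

Latitude square 9; +1 → 10, wraps to 0, carry into field.
Latitude field M = 12; +1 → 13 = N.
The longitude characters are unchanged.

LN60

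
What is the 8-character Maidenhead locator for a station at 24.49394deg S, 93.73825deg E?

NG65um81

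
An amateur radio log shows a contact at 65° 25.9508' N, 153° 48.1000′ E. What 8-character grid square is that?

QP65vk63

Shift to the Maidenhead origin (180°W, 90°S): lon 333.80167, lat 155.43251.
Field (20°×10°, letters A–R): 333.80167/20 → 16 → Q, 155.43251/10 → 15 → P; chars QP.
Square (2°×1°, digits 0–9): 13.80167/2 → 6, 5.43251/1 → 5; chars 65.
Subsquare (5′×2.5′, letters a–x): 1.80167/0.0833333 → 21 → v, 0.43251/0.0416667 → 10 → k; chars vk.
Extended square (30″×15″, digits 0–9): 0.05167/0.00833333 → 6, 0.01585/0.00416667 → 3; chars 63.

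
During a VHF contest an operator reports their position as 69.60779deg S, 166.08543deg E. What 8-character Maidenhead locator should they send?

RC30bj04

Add 180° to longitude and 90° to latitude: 346.08543, 20.39221.
Field (20°×10°, letters A–R): 346.08543/20 → 17 → R, 20.39221/10 → 2 → C; chars RC.
Square (2°×1°, digits 0–9): 6.08543/2 → 3, 0.39221/1 → 0; chars 30.
Subsquare (5′×2.5′, letters a–x): 0.08543/0.0833333 → 1 → b, 0.39221/0.0416667 → 9 → j; chars bj.
Extended square (30″×15″, digits 0–9): 0.00210/0.00833333 → 0, 0.01721/0.00416667 → 4; chars 04.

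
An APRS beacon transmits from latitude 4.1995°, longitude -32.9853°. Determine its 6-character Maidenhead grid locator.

HJ34me

Shift to the Maidenhead origin (180°W, 90°S): lon 147.0147, lat 94.1995.
Field (20°×10°, letters A–R): 147.0147/20 → 7 → H, 94.1995/10 → 9 → J; chars HJ.
Square (2°×1°, digits 0–9): 7.0147/2 → 3, 4.1995/1 → 4; chars 34.
Subsquare (5′×2.5′, letters a–x): 1.0147/0.0833333 → 12 → m, 0.1995/0.0416667 → 4 → e; chars me.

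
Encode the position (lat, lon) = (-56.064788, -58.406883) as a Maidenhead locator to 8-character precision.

GD03tw14

Offset from 180°W / 90°S: lon 121.59312°, lat 33.93521°.
Field: lon ⌊121.59312/20⌋ = 6 → G; lat ⌊33.93521/10⌋ = 3 → D.
Square: lon ⌊1.59312/2⌋ = 0; lat ⌊3.93521/1⌋ = 3.
Subsquare: lon ⌊1.59312/0.0833333⌋ = 19 → t; lat ⌊0.93521/0.0416667⌋ = 22 → w.
Extended square: lon ⌊0.00978/0.00833333⌋ = 1; lat ⌊0.01855/0.00416667⌋ = 4.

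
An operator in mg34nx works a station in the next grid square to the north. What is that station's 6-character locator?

MG35na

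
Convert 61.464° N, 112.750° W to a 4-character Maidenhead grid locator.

DP31

Offset from 180°W / 90°S: lon 67.25°, lat 151.46°.
Field: lon ⌊67.25/20⌋ = 3 → D; lat ⌊151.46/10⌋ = 15 → P.
Square: lon ⌊7.25/2⌋ = 3; lat ⌊1.46/1⌋ = 1.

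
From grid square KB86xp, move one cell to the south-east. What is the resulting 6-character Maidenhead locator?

Longitude subsquare x = 23; +1 → 24, wraps to 0 = a, carry into square.
Longitude square 8; +1 → 9.
Latitude subsquare p = 15; −1 → 14 = o.

KB96ao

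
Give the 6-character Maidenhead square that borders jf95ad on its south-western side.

JF85xc

Longitude subsquare a = 0; −1 → -1, wraps to 23 = x, carry into square.
Longitude square 9; −1 → 8.
Latitude subsquare d = 3; −1 → 2 = c.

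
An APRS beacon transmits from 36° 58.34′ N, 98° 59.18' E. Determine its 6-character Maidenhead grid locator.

NM96lx

Offset from 180°W / 90°S: lon 278.9863°, lat 126.9723°.
Field: lon ⌊278.9863/20⌋ = 13 → N; lat ⌊126.9723/10⌋ = 12 → M.
Square: lon ⌊18.9863/2⌋ = 9; lat ⌊6.9723/1⌋ = 6.
Subsquare: lon ⌊0.9863/0.0833333⌋ = 11 → l; lat ⌊0.9723/0.0416667⌋ = 23 → x.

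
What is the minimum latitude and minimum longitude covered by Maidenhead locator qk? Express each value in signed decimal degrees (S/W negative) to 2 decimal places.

10.00, 140.00

Field Q=16, K=10: +16·20° lon, +10·10° lat → SW at lon 140°, lat 10°.
latitude 10.00, longitude 140.00.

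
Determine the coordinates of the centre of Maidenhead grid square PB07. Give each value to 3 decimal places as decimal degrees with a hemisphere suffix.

Field P=15, B=1: +15·20° lon, +1·10° lat → SW at lon 120°, lat -80°.
Square 0, 7: +0·2° lon, +7·1° lat → SW at lon 120°, lat -73°.
Cell spans 2° lon × 1° lat. Centre is SW corner plus half of each.
latitude 72.500° S, longitude 121.000° E.

72.500° S, 121.000° E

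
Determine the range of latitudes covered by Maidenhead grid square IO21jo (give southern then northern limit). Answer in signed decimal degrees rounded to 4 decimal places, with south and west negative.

51.5833, 51.6250

Field I=8, O=14: +8·20° lon, +14·10° lat → SW at lon -20°, lat 50°.
Square 2, 1: +2·2° lon, +1·1° lat → SW at lon -16°, lat 51°.
Subsquare j=9, o=14: +9·0.0833333° lon, +14·0.0416667° lat → SW at lon -15.25°, lat 51.5833°.
Cell spans 0.0833333° lon × 0.0416667° lat.
south 51.5833, north 51.6250.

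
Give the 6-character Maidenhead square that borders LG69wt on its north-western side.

LG69vu

Longitude subsquare w = 22; −1 → 21 = v.
Latitude subsquare t = 19; +1 → 20 = u.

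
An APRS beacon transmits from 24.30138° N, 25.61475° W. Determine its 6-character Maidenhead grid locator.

Shift to the Maidenhead origin (180°W, 90°S): lon 154.3852, lat 114.3014.
Field: 154.3852/20 → 7 → H, 114.3014/10 → 11 → L; chars HL.
Square: 14.3852/2 → 7, 4.3014/1 → 4; chars 74.
Subsquare: 0.3852/0.0833333 → 4 → e, 0.3014/0.0416667 → 7 → h; chars eh.

HL74eh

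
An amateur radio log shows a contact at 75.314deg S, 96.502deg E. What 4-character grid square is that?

NB84

Shift to the Maidenhead origin (180°W, 90°S): lon 276.50, lat 14.69.
Field: lon ⌊276.50/20⌋ = 13 → N; lat ⌊14.69/10⌋ = 1 → B.
Square: lon ⌊16.50/2⌋ = 8; lat ⌊4.69/1⌋ = 4.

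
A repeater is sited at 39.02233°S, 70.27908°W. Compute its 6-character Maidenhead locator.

FF40ux

Shift to the Maidenhead origin (180°W, 90°S): lon 109.7209, lat 50.9777.
Field: 109.7209/20 → 5 → F, 50.9777/10 → 5 → F; chars FF.
Square: 9.7209/2 → 4, 0.9777/1 → 0; chars 40.
Subsquare: 1.7209/0.0833333 → 20 → u, 0.9777/0.0416667 → 23 → x; chars ux.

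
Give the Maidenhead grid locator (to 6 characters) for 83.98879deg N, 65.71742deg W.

FR73dx

Offset from 180°W / 90°S: lon 114.2826°, lat 173.9888°.
Field: lon ⌊114.2826/20⌋ = 5 → F; lat ⌊173.9888/10⌋ = 17 → R.
Square: lon ⌊14.2826/2⌋ = 7; lat ⌊3.9888/1⌋ = 3.
Subsquare: lon ⌊0.2826/0.0833333⌋ = 3 → d; lat ⌊0.9888/0.0416667⌋ = 23 → x.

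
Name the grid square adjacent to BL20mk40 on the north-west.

BL20mk31

Longitude extended square 4; −1 → 3.
Latitude extended square 0; +1 → 1.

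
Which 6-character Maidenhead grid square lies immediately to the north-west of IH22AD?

Longitude subsquare a = 0; −1 → -1, wraps to 23 = x, carry into square.
Longitude square 2; −1 → 1.
Latitude subsquare d = 3; +1 → 4 = e.

IH12xe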